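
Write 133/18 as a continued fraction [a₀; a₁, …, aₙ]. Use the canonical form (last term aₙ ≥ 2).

133 = 7·18 + 7
18 = 2·7 + 4
7 = 1·4 + 3
4 = 1·3 + 1
3 = 3·1 + 0  (stop)
So 133/18 = [7; 2, 1, 1, 3].

[7; 2, 1, 1, 3]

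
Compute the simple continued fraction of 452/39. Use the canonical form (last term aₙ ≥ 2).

452 = 11*39 + 23
39 = 1*23 + 16
23 = 1*16 + 7
16 = 2*7 + 2
7 = 3*2 + 1
2 = 2*1 + 0  (stop)
So 452/39 = [11; 1, 1, 2, 3, 2].

[11; 1, 1, 2, 3, 2]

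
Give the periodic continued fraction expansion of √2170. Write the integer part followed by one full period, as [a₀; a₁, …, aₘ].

a₀ = ⌊√2170⌋ = 46.

[46; 1, 1, 2, 1, 1, 92]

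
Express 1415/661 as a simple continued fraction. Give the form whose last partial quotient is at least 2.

1415 = 2*661 + 93
661 = 7*93 + 10
93 = 9*10 + 3
10 = 3*3 + 1
3 = 3*1 + 0  (stop)
So 1415/661 = [2; 7, 9, 3, 3].

[2; 7, 9, 3, 3]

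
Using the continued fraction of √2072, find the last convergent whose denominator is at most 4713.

214259/4707

√2072 = [45; 1, 1, 12, 1, 1, 90, …] (period length 6).
Convergents:
  p_0/q_0 = 45/1
  p_1/q_1 = 46/1
  p_2/q_2 = 91/2
  p_3/q_3 = 1138/25
  p_4/q_4 = 1229/27
  p_5/q_5 = 2367/52
  p_6/q_6 = 214259/4707
  p_7/q_7 = 216626/4759
q_6 = 4707 ≤ 4713 < 4759 = q_7, so the answer is 214259/4707.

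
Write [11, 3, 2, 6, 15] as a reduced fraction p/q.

7699/682

Using pₖ = aₖpₖ₋₁ + pₖ₋₂ and qₖ = aₖqₖ₋₁ + qₖ₋₂:
  k=0: a=11, p=11, q=1
  k=1: a=3, p=34, q=3
  k=2: a=2, p=79, q=7
  k=3: a=6, p=508, q=45
  k=4: a=15, p=7699, q=682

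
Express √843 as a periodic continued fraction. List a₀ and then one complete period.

a₀ = ⌊√843⌋ = 29.
With m₀=0, d₀=1 and mₖ₊₁ = dₖaₖ − mₖ, dₖ₊₁ = (n − mₖ₊₁²)/dₖ, aₖ₊₁ = ⌊(a₀+mₖ₊₁)/dₖ₊₁⌋:
  k=1: m=29, d=2, a=29
  k=2: m=29, d=1, a=58
d=1 and a=2a₀=58 at k=2, so the next step gives (m, d) = (29, 2) again — its k=1 value — and the period has length 2.

[29; 29, 58]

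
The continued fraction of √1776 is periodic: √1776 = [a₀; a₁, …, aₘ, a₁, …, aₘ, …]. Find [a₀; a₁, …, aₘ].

[42; 7, 84]

a₀ = ⌊√1776⌋ = 42.
With m₀=0, d₀=1 and mₖ₊₁ = dₖaₖ − mₖ, dₖ₊₁ = (n − mₖ₊₁²)/dₖ, aₖ₊₁ = ⌊(a₀+mₖ₊₁)/dₖ₊₁⌋:
  k=1: m=42, d=12, a=7
  k=2: m=42, d=1, a=84
d=1 and a=2a₀=84 at k=2, so the next step gives (m, d) = (42, 12) again — its k=1 value — and the period has length 2.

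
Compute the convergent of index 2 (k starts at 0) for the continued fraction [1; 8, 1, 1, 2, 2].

10/9

Using pₖ = aₖpₖ₋₁ + pₖ₋₂, qₖ = aₖqₖ₋₁ + qₖ₋₂ (with p₋₁=1, p₋₂=0, q₋₁=0, q₋₂=1):
  k=0: a=1, p=1, q=1
  k=1: a=8, p=9, q=8
  k=2: a=1, p=10, q=9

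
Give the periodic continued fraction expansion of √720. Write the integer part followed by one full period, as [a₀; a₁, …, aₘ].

a₀ = ⌊√720⌋ = 26.

[26; 1, 4, 1, 52]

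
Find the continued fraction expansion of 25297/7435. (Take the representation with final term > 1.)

25297 = 3·7435 + 2992
7435 = 2·2992 + 1451
2992 = 2·1451 + 90
1451 = 16·90 + 11
90 = 8·11 + 2
11 = 5·2 + 1
2 = 2·1 + 0  (stop)
So 25297/7435 = [3; 2, 2, 16, 8, 5, 2].

[3; 2, 2, 16, 8, 5, 2]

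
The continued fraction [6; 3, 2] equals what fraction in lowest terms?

44/7

Using pₖ = aₖpₖ₋₁ + pₖ₋₂ and qₖ = aₖqₖ₋₁ + qₖ₋₂:
  k=0: a=6, p=6, q=1
  k=1: a=3, p=19, q=3
  k=2: a=2, p=44, q=7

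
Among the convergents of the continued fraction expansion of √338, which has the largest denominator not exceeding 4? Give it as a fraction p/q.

√338 = [18; 2, 1, 1, 2, 36, …] (period length 5).
Convergents:
  p_0/q_0 = 18/1
  p_1/q_1 = 37/2
  p_2/q_2 = 55/3
  p_3/q_3 = 92/5
q_2 = 3 ≤ 4 < 5 = q_3, so the answer is 55/3.

55/3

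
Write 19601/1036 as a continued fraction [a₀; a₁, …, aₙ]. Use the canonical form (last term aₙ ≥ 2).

19601 = 18·1036 + 953
1036 = 1·953 + 83
953 = 11·83 + 40
83 = 2·40 + 3
40 = 13·3 + 1
3 = 3·1 + 0  (stop)
So 19601/1036 = [18; 1, 11, 2, 13, 3].

[18; 1, 11, 2, 13, 3]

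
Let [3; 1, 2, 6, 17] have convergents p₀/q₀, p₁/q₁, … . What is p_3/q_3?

Using pₖ = aₖpₖ₋₁ + pₖ₋₂, qₖ = aₖqₖ₋₁ + qₖ₋₂ (with p₋₁=1, p₋₂=0, q₋₁=0, q₋₂=1):
  k=0: a=3, p=3, q=1
  k=1: a=1, p=4, q=1
  k=2: a=2, p=11, q=3
  k=3: a=6, p=70, q=19

70/19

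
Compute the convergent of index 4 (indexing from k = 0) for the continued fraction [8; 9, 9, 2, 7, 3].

10486/1293

Using pₖ = aₖpₖ₋₁ + pₖ₋₂, qₖ = aₖqₖ₋₁ + qₖ₋₂ (with p₋₁=1, p₋₂=0, q₋₁=0, q₋₂=1):
  k=0: a=8, p=8, q=1
  k=1: a=9, p=73, q=9
  k=2: a=9, p=665, q=82
  k=3: a=2, p=1403, q=173
  k=4: a=7, p=10486, q=1293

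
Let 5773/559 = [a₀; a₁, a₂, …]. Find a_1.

3

5773 = 10·559 + 183   →  a_0 = 10
559 = 3·183 + 10   →  a_1 = 3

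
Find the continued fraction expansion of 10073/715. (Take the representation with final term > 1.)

[14; 11, 2, 1, 6, 3]

10073 = 14·715 + 63
715 = 11·63 + 22
63 = 2·22 + 19
22 = 1·19 + 3
19 = 6·3 + 1
3 = 3·1 + 0  (stop)
So 10073/715 = [14; 11, 2, 1, 6, 3].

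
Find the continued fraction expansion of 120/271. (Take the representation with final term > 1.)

[0; 2, 3, 1, 6, 1, 3]

120 = 0×271 + 120
271 = 2×120 + 31
120 = 3×31 + 27
31 = 1×27 + 4
27 = 6×4 + 3
4 = 1×3 + 1
3 = 3×1 + 0  (stop)
So 120/271 = [0; 2, 3, 1, 6, 1, 3].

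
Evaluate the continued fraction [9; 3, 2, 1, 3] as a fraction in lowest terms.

Fold from the inside: start with 3/1.
  1 + 1/3 = 4/3
  2 + 3/4 = 11/4
  3 + 4/11 = 37/11
  9 + 11/37 = 344/37

344/37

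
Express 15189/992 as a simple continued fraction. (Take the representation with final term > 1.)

15189 = 15×992 + 309
992 = 3×309 + 65
309 = 4×65 + 49
65 = 1×49 + 16
49 = 3×16 + 1
16 = 16×1 + 0  (stop)
So 15189/992 = [15; 3, 4, 1, 3, 16].

[15; 3, 4, 1, 3, 16]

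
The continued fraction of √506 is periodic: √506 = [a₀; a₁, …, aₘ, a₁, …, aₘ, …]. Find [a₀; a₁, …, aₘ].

[22; 2, 44]

a₀ = ⌊√506⌋ = 22.
With m₀=0, d₀=1 and mₖ₊₁ = dₖaₖ − mₖ, dₖ₊₁ = (n − mₖ₊₁²)/dₖ, aₖ₊₁ = ⌊(a₀+mₖ₊₁)/dₖ₊₁⌋:
  k=1: m=22, d=22, a=2
  k=2: m=22, d=1, a=44
d=1 and a=2a₀=44 at k=2, so the next step gives (m, d) = (22, 22) again — its k=1 value — and the period has length 2.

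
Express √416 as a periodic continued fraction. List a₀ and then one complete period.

[20; 2, 1, 1, 9, 1, 1, 2, 40]

a₀ = ⌊√416⌋ = 20.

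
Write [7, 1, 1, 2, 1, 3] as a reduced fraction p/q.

Fold from the inside: start with 3/1.
  1 + 1/3 = 4/3
  2 + 3/4 = 11/4
  1 + 4/11 = 15/11
  1 + 11/15 = 26/15
  7 + 15/26 = 197/26

197/26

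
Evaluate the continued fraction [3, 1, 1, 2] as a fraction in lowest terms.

18/5

Using pₖ = aₖpₖ₋₁ + pₖ₋₂ and qₖ = aₖqₖ₋₁ + qₖ₋₂:
  k=0: a=3, p=3, q=1
  k=1: a=1, p=4, q=1
  k=2: a=1, p=7, q=2
  k=3: a=2, p=18, q=5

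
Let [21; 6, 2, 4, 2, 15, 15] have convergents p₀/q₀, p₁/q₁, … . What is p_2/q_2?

Using pₖ = aₖpₖ₋₁ + pₖ₋₂, qₖ = aₖqₖ₋₁ + qₖ₋₂ (with p₋₁=1, p₋₂=0, q₋₁=0, q₋₂=1):
  k=0: a=21, p=21, q=1
  k=1: a=6, p=127, q=6
  k=2: a=2, p=275, q=13

275/13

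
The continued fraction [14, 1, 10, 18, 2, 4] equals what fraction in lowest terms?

Fold from the inside: start with 4/1.
  2 + 1/4 = 9/4
  18 + 4/9 = 166/9
  10 + 9/166 = 1669/166
  1 + 166/1669 = 1835/1669
  14 + 1669/1835 = 27359/1835

27359/1835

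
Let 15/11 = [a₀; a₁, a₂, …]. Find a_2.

15 = 1·11 + 4   →  a_0 = 1
11 = 2·4 + 3   →  a_1 = 2
4 = 1·3 + 1   →  a_2 = 1

1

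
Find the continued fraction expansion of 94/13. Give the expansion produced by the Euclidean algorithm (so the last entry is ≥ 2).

[7; 4, 3]

94 = 7×13 + 3
13 = 4×3 + 1
3 = 3×1 + 0  (stop)
So 94/13 = [7; 4, 3].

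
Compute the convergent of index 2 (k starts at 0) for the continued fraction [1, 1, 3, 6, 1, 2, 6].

Using pₖ = aₖpₖ₋₁ + pₖ₋₂, qₖ = aₖqₖ₋₁ + qₖ₋₂ (with p₋₁=1, p₋₂=0, q₋₁=0, q₋₂=1):
  k=0: a=1, p=1, q=1
  k=1: a=1, p=2, q=1
  k=2: a=3, p=7, q=4

7/4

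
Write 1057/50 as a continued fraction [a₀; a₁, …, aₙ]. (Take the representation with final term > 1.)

[21; 7, 7]

1057 = 21·50 + 7
50 = 7·7 + 1
7 = 7·1 + 0  (stop)
So 1057/50 = [21; 7, 7].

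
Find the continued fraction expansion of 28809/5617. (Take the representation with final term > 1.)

28809 = 5*5617 + 724
5617 = 7*724 + 549
724 = 1*549 + 175
549 = 3*175 + 24
175 = 7*24 + 7
24 = 3*7 + 3
7 = 2*3 + 1
3 = 3*1 + 0  (stop)
So 28809/5617 = [5; 7, 1, 3, 7, 3, 2, 3].

[5; 7, 1, 3, 7, 3, 2, 3]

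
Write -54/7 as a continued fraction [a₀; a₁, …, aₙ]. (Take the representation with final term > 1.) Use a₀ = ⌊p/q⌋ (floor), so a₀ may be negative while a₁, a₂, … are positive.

[-8; 3, 2]

-54 = -8·7 + 2
7 = 3·2 + 1
2 = 2·1 + 0  (stop)
So -54/7 = [-8; 3, 2].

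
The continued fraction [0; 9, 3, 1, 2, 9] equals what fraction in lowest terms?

103/955

Fold from the inside: start with 9/1.
  2 + 1/9 = 19/9
  1 + 9/19 = 28/19
  3 + 19/28 = 103/28
  9 + 28/103 = 955/103
  0 + 103/955 = 103/955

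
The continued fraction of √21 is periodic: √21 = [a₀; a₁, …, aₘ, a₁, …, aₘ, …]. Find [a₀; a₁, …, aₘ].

a₀ = ⌊√21⌋ = 4.
With m₀=0, d₀=1 and mₖ₊₁ = dₖaₖ − mₖ, dₖ₊₁ = (n − mₖ₊₁²)/dₖ, aₖ₊₁ = ⌊(a₀+mₖ₊₁)/dₖ₊₁⌋:
  k=1: m=4, d=5, a=1
  k=2: m=1, d=4, a=1
  k=3: m=3, d=3, a=2
  k=4: m=3, d=4, a=1
  k=5: m=1, d=5, a=1
  k=6: m=4, d=1, a=8
d=1 and a=2a₀=8 at k=6, so the next step gives (m, d) = (4, 5) again — its k=1 value — and the period has length 6.

[4; 1, 1, 2, 1, 1, 8]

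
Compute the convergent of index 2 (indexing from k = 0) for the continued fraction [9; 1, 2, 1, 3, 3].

Using pₖ = aₖpₖ₋₁ + pₖ₋₂, qₖ = aₖqₖ₋₁ + qₖ₋₂ (with p₋₁=1, p₋₂=0, q₋₁=0, q₋₂=1):
  k=0: a=9, p=9, q=1
  k=1: a=1, p=10, q=1
  k=2: a=2, p=29, q=3

29/3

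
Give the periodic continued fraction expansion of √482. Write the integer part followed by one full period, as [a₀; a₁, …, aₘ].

[21; 1, 20, 1, 42]

a₀ = ⌊√482⌋ = 21.
With m₀=0, d₀=1 and mₖ₊₁ = dₖaₖ − mₖ, dₖ₊₁ = (n − mₖ₊₁²)/dₖ, aₖ₊₁ = ⌊(a₀+mₖ₊₁)/dₖ₊₁⌋:
  k=1: m=21, d=41, a=1
  k=2: m=20, d=2, a=20
  k=3: m=20, d=41, a=1
  k=4: m=21, d=1, a=42
d=1 and a=2a₀=42 at k=4, so the next step gives (m, d) = (21, 41) again — its k=1 value — and the period has length 4.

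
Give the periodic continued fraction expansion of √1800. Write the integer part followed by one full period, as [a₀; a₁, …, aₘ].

[42; 2, 2, 1, 8, 1, 2, 2, 84]

a₀ = ⌊√1800⌋ = 42.
With m₀=0, d₀=1 and mₖ₊₁ = dₖaₖ − mₖ, dₖ₊₁ = (n − mₖ₊₁²)/dₖ, aₖ₊₁ = ⌊(a₀+mₖ₊₁)/dₖ₊₁⌋:
  k=1: m=42, d=36, a=2
  k=2: m=30, d=25, a=2
  k=3: m=20, d=56, a=1
  k=4: m=36, d=9, a=8
  k=5: m=36, d=56, a=1
  k=6: m=20, d=25, a=2
  k=7: m=30, d=36, a=2
  k=8: m=42, d=1, a=84
d=1 and a=2a₀=84 at k=8, so the next step gives (m, d) = (42, 36) again — its k=1 value — and the period has length 8.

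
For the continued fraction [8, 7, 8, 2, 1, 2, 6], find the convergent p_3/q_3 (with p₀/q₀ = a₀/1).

Using pₖ = aₖpₖ₋₁ + pₖ₋₂, qₖ = aₖqₖ₋₁ + qₖ₋₂ (with p₋₁=1, p₋₂=0, q₋₁=0, q₋₂=1):
  k=0: a=8, p=8, q=1
  k=1: a=7, p=57, q=7
  k=2: a=8, p=464, q=57
  k=3: a=2, p=985, q=121

985/121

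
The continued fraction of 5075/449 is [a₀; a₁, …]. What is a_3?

5075 = 11·449 + 136   →  a_0 = 11
449 = 3·136 + 41   →  a_1 = 3
136 = 3·41 + 13   →  a_2 = 3
41 = 3·13 + 2   →  a_3 = 3

3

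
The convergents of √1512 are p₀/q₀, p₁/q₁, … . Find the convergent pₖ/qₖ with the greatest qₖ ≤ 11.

350/9

√1512 = [38; 1, 7, 1, 1, 1, 7, 1, 76, …] (period length 8).
Convergents:
  p_0/q_0 = 38/1
  p_1/q_1 = 39/1
  p_2/q_2 = 311/8
  p_3/q_3 = 350/9
  p_4/q_4 = 661/17
q_3 = 9 ≤ 11 < 17 = q_4, so the answer is 350/9.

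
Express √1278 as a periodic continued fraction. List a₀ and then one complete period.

a₀ = ⌊√1278⌋ = 35.
With m₀=0, d₀=1 and mₖ₊₁ = dₖaₖ − mₖ, dₖ₊₁ = (n − mₖ₊₁²)/dₖ, aₖ₊₁ = ⌊(a₀+mₖ₊₁)/dₖ₊₁⌋:
  k=1: m=35, d=53, a=1
  k=2: m=18, d=18, a=2
  k=3: m=18, d=53, a=1
  k=4: m=35, d=1, a=70
d=1 and a=2a₀=70 at k=4, so the next step gives (m, d) = (35, 53) again — its k=1 value — and the period has length 4.

[35; 1, 2, 1, 70]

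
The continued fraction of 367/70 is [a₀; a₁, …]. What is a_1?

4

367 = 5·70 + 17   →  a_0 = 5
70 = 4·17 + 2   →  a_1 = 4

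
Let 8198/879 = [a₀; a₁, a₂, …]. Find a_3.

8198 = 9·879 + 287   →  a_0 = 9
879 = 3·287 + 18   →  a_1 = 3
287 = 15·18 + 17   →  a_2 = 15
18 = 1·17 + 1   →  a_3 = 1

1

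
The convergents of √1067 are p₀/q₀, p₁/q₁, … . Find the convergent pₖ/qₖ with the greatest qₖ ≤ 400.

√1067 = [32; 1, 1, 1, 64, …] (period length 4).
Convergents:
  p_0/q_0 = 32/1
  p_1/q_1 = 33/1
  p_2/q_2 = 65/2
  p_3/q_3 = 98/3
  p_4/q_4 = 6337/194
  p_5/q_5 = 6435/197
  p_6/q_6 = 12772/391
  p_7/q_7 = 19207/588
q_6 = 391 ≤ 400 < 588 = q_7, so the answer is 12772/391.

12772/391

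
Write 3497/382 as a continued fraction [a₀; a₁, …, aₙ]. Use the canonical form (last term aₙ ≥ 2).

3497 = 9×382 + 59
382 = 6×59 + 28
59 = 2×28 + 3
28 = 9×3 + 1
3 = 3×1 + 0  (stop)
So 3497/382 = [9; 6, 2, 9, 3].

[9; 6, 2, 9, 3]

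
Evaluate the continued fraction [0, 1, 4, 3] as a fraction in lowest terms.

13/16

Using pₖ = aₖpₖ₋₁ + pₖ₋₂ and qₖ = aₖqₖ₋₁ + qₖ₋₂:
  k=0: a=0, p=0, q=1
  k=1: a=1, p=1, q=1
  k=2: a=4, p=4, q=5
  k=3: a=3, p=13, q=16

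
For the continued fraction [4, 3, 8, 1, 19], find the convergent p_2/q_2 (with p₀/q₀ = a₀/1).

108/25

Using pₖ = aₖpₖ₋₁ + pₖ₋₂, qₖ = aₖqₖ₋₁ + qₖ₋₂ (with p₋₁=1, p₋₂=0, q₋₁=0, q₋₂=1):
  k=0: a=4, p=4, q=1
  k=1: a=3, p=13, q=3
  k=2: a=8, p=108, q=25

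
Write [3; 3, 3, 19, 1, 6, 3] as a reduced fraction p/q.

Fold from the inside: start with 3/1.
  6 + 1/3 = 19/3
  1 + 3/19 = 22/19
  19 + 19/22 = 437/22
  3 + 22/437 = 1333/437
  3 + 437/1333 = 4436/1333
  3 + 1333/4436 = 14641/4436

14641/4436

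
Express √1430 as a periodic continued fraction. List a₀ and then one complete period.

a₀ = ⌊√1430⌋ = 37.
With m₀=0, d₀=1 and mₖ₊₁ = dₖaₖ − mₖ, dₖ₊₁ = (n − mₖ₊₁²)/dₖ, aₖ₊₁ = ⌊(a₀+mₖ₊₁)/dₖ₊₁⌋:
  k=1: m=37, d=61, a=1
  k=2: m=24, d=14, a=4
  k=3: m=32, d=29, a=2
  k=4: m=26, d=26, a=2
  k=5: m=26, d=29, a=2
  k=6: m=32, d=14, a=4
  k=7: m=24, d=61, a=1
  k=8: m=37, d=1, a=74
d=1 and a=2a₀=74 at k=8, so the next step gives (m, d) = (37, 61) again — its k=1 value — and the period has length 8.

[37; 1, 4, 2, 2, 2, 4, 1, 74]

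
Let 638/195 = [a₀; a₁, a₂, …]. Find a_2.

638 = 3·195 + 53   →  a_0 = 3
195 = 3·53 + 36   →  a_1 = 3
53 = 1·36 + 17   →  a_2 = 1

1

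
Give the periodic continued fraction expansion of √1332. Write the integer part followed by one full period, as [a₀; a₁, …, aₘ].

[36; 2, 72]

a₀ = ⌊√1332⌋ = 36.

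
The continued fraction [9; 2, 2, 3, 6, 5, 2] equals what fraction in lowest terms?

11397/1211

Fold from the inside: start with 2/1.
  5 + 1/2 = 11/2
  6 + 2/11 = 68/11
  3 + 11/68 = 215/68
  2 + 68/215 = 498/215
  2 + 215/498 = 1211/498
  9 + 498/1211 = 11397/1211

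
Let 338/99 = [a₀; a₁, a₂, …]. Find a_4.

338 = 3·99 + 41   →  a_0 = 3
99 = 2·41 + 17   →  a_1 = 2
41 = 2·17 + 7   →  a_2 = 2
17 = 2·7 + 3   →  a_3 = 2
7 = 2·3 + 1   →  a_4 = 2

2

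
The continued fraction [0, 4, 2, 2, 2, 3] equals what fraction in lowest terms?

Using pₖ = aₖpₖ₋₁ + pₖ₋₂ and qₖ = aₖqₖ₋₁ + qₖ₋₂:
  k=0: a=0, p=0, q=1
  k=1: a=4, p=1, q=4
  k=2: a=2, p=2, q=9
  k=3: a=2, p=5, q=22
  k=4: a=2, p=12, q=53
  k=5: a=3, p=41, q=181

41/181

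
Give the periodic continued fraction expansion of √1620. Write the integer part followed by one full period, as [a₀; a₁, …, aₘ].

a₀ = ⌊√1620⌋ = 40.

[40; 4, 80]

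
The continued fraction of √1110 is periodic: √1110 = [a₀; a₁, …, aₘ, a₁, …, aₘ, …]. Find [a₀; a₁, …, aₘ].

a₀ = ⌊√1110⌋ = 33.
With m₀=0, d₀=1 and mₖ₊₁ = dₖaₖ − mₖ, dₖ₊₁ = (n − mₖ₊₁²)/dₖ, aₖ₊₁ = ⌊(a₀+mₖ₊₁)/dₖ₊₁⌋:
  k=1: m=33, d=21, a=3
  k=2: m=30, d=10, a=6
  k=3: m=30, d=21, a=3
  k=4: m=33, d=1, a=66
d=1 and a=2a₀=66 at k=4, so the next step gives (m, d) = (33, 21) again — its k=1 value — and the period has length 4.

[33; 3, 6, 3, 66]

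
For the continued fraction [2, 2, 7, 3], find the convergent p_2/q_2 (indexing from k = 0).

Using pₖ = aₖpₖ₋₁ + pₖ₋₂, qₖ = aₖqₖ₋₁ + qₖ₋₂ (with p₋₁=1, p₋₂=0, q₋₁=0, q₋₂=1):
  k=0: a=2, p=2, q=1
  k=1: a=2, p=5, q=2
  k=2: a=7, p=37, q=15

37/15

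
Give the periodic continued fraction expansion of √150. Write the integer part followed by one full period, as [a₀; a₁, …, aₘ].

a₀ = ⌊√150⌋ = 12.
With m₀=0, d₀=1 and mₖ₊₁ = dₖaₖ − mₖ, dₖ₊₁ = (n − mₖ₊₁²)/dₖ, aₖ₊₁ = ⌊(a₀+mₖ₊₁)/dₖ₊₁⌋:
  k=1: m=12, d=6, a=4
  k=2: m=12, d=1, a=24
d=1 and a=2a₀=24 at k=2, so the next step gives (m, d) = (12, 6) again — its k=1 value — and the period has length 2.

[12; 4, 24]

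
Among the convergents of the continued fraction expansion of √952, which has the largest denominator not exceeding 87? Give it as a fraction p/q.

1697/55

√952 = [30; 1, 5, 1, 6, 1, 5, 1, 60, …] (period length 8).
Convergents:
  p_0/q_0 = 30/1
  p_1/q_1 = 31/1
  p_2/q_2 = 185/6
  p_3/q_3 = 216/7
  p_4/q_4 = 1481/48
  p_5/q_5 = 1697/55
  p_6/q_6 = 9966/323
q_5 = 55 ≤ 87 < 323 = q_6, so the answer is 1697/55.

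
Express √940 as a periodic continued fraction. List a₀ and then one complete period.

a₀ = ⌊√940⌋ = 30.
With m₀=0, d₀=1 and mₖ₊₁ = dₖaₖ − mₖ, dₖ₊₁ = (n − mₖ₊₁²)/dₖ, aₖ₊₁ = ⌊(a₀+mₖ₊₁)/dₖ₊₁⌋:
  k=1: m=30, d=40, a=1
  k=2: m=10, d=21, a=1
  k=3: m=11, d=39, a=1
  k=4: m=28, d=4, a=14
  k=5: m=28, d=39, a=1
  k=6: m=11, d=21, a=1
  k=7: m=10, d=40, a=1
  k=8: m=30, d=1, a=60
d=1 and a=2a₀=60 at k=8, so the next step gives (m, d) = (30, 40) again — its k=1 value — and the period has length 8.

[30; 1, 1, 1, 14, 1, 1, 1, 60]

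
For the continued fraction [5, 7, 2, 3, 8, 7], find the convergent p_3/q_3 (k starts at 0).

Using pₖ = aₖpₖ₋₁ + pₖ₋₂, qₖ = aₖqₖ₋₁ + qₖ₋₂ (with p₋₁=1, p₋₂=0, q₋₁=0, q₋₂=1):
  k=0: a=5, p=5, q=1
  k=1: a=7, p=36, q=7
  k=2: a=2, p=77, q=15
  k=3: a=3, p=267, q=52

267/52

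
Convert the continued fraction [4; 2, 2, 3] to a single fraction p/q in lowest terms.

Fold from the inside: start with 3/1.
  2 + 1/3 = 7/3
  2 + 3/7 = 17/7
  4 + 7/17 = 75/17

75/17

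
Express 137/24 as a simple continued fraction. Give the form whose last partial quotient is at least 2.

[5; 1, 2, 2, 3]

137 = 5×24 + 17
24 = 1×17 + 7
17 = 2×7 + 3
7 = 2×3 + 1
3 = 3×1 + 0  (stop)
So 137/24 = [5; 1, 2, 2, 3].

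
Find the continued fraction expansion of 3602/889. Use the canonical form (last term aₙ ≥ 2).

[4; 19, 3, 15]

3602 = 4*889 + 46
889 = 19*46 + 15
46 = 3*15 + 1
15 = 15*1 + 0  (stop)
So 3602/889 = [4; 19, 3, 15].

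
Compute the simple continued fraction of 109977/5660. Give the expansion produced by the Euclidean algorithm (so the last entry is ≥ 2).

109977 = 19×5660 + 2437
5660 = 2×2437 + 786
2437 = 3×786 + 79
786 = 9×79 + 75
79 = 1×75 + 4
75 = 18×4 + 3
4 = 1×3 + 1
3 = 3×1 + 0  (stop)
So 109977/5660 = [19; 2, 3, 9, 1, 18, 1, 3].

[19; 2, 3, 9, 1, 18, 1, 3]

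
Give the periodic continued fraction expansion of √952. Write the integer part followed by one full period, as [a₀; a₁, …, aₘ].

a₀ = ⌊√952⌋ = 30.
With m₀=0, d₀=1 and mₖ₊₁ = dₖaₖ − mₖ, dₖ₊₁ = (n − mₖ₊₁²)/dₖ, aₖ₊₁ = ⌊(a₀+mₖ₊₁)/dₖ₊₁⌋:
  k=1: m=30, d=52, a=1
  k=2: m=22, d=9, a=5
  k=3: m=23, d=47, a=1
  k=4: m=24, d=8, a=6
  k=5: m=24, d=47, a=1
  k=6: m=23, d=9, a=5
  k=7: m=22, d=52, a=1
  k=8: m=30, d=1, a=60
d=1 and a=2a₀=60 at k=8, so the next step gives (m, d) = (30, 52) again — its k=1 value — and the period has length 8.

[30; 1, 5, 1, 6, 1, 5, 1, 60]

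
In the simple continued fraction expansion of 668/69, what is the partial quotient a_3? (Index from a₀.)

7

668 = 9·69 + 47   →  a_0 = 9
69 = 1·47 + 22   →  a_1 = 1
47 = 2·22 + 3   →  a_2 = 2
22 = 7·3 + 1   →  a_3 = 7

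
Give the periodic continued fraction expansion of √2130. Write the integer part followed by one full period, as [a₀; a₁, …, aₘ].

a₀ = ⌊√2130⌋ = 46.
With m₀=0, d₀=1 and mₖ₊₁ = dₖaₖ − mₖ, dₖ₊₁ = (n − mₖ₊₁²)/dₖ, aₖ₊₁ = ⌊(a₀+mₖ₊₁)/dₖ₊₁⌋:
  k=1: m=46, d=14, a=6
  k=2: m=38, d=49, a=1
  k=3: m=11, d=41, a=1
  k=4: m=30, d=30, a=2
  k=5: m=30, d=41, a=1
  k=6: m=11, d=49, a=1
  k=7: m=38, d=14, a=6
  k=8: m=46, d=1, a=92
d=1 and a=2a₀=92 at k=8, so the next step gives (m, d) = (46, 14) again — its k=1 value — and the period has length 8.

[46; 6, 1, 1, 2, 1, 1, 6, 92]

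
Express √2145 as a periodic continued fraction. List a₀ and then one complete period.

a₀ = ⌊√2145⌋ = 46.
With m₀=0, d₀=1 and mₖ₊₁ = dₖaₖ − mₖ, dₖ₊₁ = (n − mₖ₊₁²)/dₖ, aₖ₊₁ = ⌊(a₀+mₖ₊₁)/dₖ₊₁⌋:
  k=1: m=46, d=29, a=3
  k=2: m=41, d=16, a=5
  k=3: m=39, d=39, a=2
  k=4: m=39, d=16, a=5
  k=5: m=41, d=29, a=3
  k=6: m=46, d=1, a=92
d=1 and a=2a₀=92 at k=6, so the next step gives (m, d) = (46, 29) again — its k=1 value — and the period has length 6.

[46; 3, 5, 2, 5, 3, 92]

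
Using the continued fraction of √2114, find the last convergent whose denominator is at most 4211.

192419/4185

√2114 = [45; 1, 44, 1, 90, …] (period length 4).
Convergents:
  p_0/q_0 = 45/1
  p_1/q_1 = 46/1
  p_2/q_2 = 2069/45
  p_3/q_3 = 2115/46
  p_4/q_4 = 192419/4185
  p_5/q_5 = 194534/4231
q_4 = 4185 ≤ 4211 < 4231 = q_5, so the answer is 192419/4185.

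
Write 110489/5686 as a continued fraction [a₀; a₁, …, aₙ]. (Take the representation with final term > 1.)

110489 = 19*5686 + 2455
5686 = 2*2455 + 776
2455 = 3*776 + 127
776 = 6*127 + 14
127 = 9*14 + 1
14 = 14*1 + 0  (stop)
So 110489/5686 = [19; 2, 3, 6, 9, 14].

[19; 2, 3, 6, 9, 14]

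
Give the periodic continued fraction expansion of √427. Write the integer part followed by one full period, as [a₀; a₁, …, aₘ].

a₀ = ⌊√427⌋ = 20.
With m₀=0, d₀=1 and mₖ₊₁ = dₖaₖ − mₖ, dₖ₊₁ = (n − mₖ₊₁²)/dₖ, aₖ₊₁ = ⌊(a₀+mₖ₊₁)/dₖ₊₁⌋:
  k=1: m=20, d=27, a=1
  k=2: m=7, d=14, a=1
  k=3: m=7, d=27, a=1
  k=4: m=20, d=1, a=40
d=1 and a=2a₀=40 at k=4, so the next step gives (m, d) = (20, 27) again — its k=1 value — and the period has length 4.

[20; 1, 1, 1, 40]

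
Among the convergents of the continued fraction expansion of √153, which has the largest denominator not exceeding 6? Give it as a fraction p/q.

37/3

√153 = [12; 2, 1, 2, 2, 2, 1, 2, 24, …] (period length 8).
Convergents:
  p_0/q_0 = 12/1
  p_1/q_1 = 25/2
  p_2/q_2 = 37/3
  p_3/q_3 = 99/8
q_2 = 3 ≤ 6 < 8 = q_3, so the answer is 37/3.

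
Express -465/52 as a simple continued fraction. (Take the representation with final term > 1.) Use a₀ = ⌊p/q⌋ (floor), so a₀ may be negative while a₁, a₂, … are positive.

[-9; 17, 3]

-465 = -9*52 + 3
52 = 17*3 + 1
3 = 3*1 + 0  (stop)
So -465/52 = [-9; 17, 3].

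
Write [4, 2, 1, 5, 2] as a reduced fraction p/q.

161/37

Using pₖ = aₖpₖ₋₁ + pₖ₋₂ and qₖ = aₖqₖ₋₁ + qₖ₋₂:
  k=0: a=4, p=4, q=1
  k=1: a=2, p=9, q=2
  k=2: a=1, p=13, q=3
  k=3: a=5, p=74, q=17
  k=4: a=2, p=161, q=37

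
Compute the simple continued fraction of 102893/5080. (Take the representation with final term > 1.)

102893 = 20×5080 + 1293
5080 = 3×1293 + 1201
1293 = 1×1201 + 92
1201 = 13×92 + 5
92 = 18×5 + 2
5 = 2×2 + 1
2 = 2×1 + 0  (stop)
So 102893/5080 = [20; 3, 1, 13, 18, 2, 2].

[20; 3, 1, 13, 18, 2, 2]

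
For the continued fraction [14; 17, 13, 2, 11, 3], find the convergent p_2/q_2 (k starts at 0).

3121/222

Using pₖ = aₖpₖ₋₁ + pₖ₋₂, qₖ = aₖqₖ₋₁ + qₖ₋₂ (with p₋₁=1, p₋₂=0, q₋₁=0, q₋₂=1):
  k=0: a=14, p=14, q=1
  k=1: a=17, p=239, q=17
  k=2: a=13, p=3121, q=222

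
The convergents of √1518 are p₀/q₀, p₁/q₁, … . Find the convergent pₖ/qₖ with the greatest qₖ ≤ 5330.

√1518 = [38; 1, 24, 1, 76, …] (period length 4).
Convergents:
  p_0/q_0 = 38/1
  p_1/q_1 = 39/1
  p_2/q_2 = 974/25
  p_3/q_3 = 1013/26
  p_4/q_4 = 77962/2001
  p_5/q_5 = 78975/2027
  p_6/q_6 = 1973362/50649
q_5 = 2027 ≤ 5330 < 50649 = q_6, so the answer is 78975/2027.

78975/2027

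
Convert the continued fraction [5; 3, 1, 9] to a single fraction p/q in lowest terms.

205/39

Using pₖ = aₖpₖ₋₁ + pₖ₋₂ and qₖ = aₖqₖ₋₁ + qₖ₋₂:
  k=0: a=5, p=5, q=1
  k=1: a=3, p=16, q=3
  k=2: a=1, p=21, q=4
  k=3: a=9, p=205, q=39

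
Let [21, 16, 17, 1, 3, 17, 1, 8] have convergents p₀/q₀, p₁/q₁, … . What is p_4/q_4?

Using pₖ = aₖpₖ₋₁ + pₖ₋₂, qₖ = aₖqₖ₋₁ + qₖ₋₂ (with p₋₁=1, p₋₂=0, q₋₁=0, q₋₂=1):
  k=0: a=21, p=21, q=1
  k=1: a=16, p=337, q=16
  k=2: a=17, p=5750, q=273
  k=3: a=1, p=6087, q=289
  k=4: a=3, p=24011, q=1140

24011/1140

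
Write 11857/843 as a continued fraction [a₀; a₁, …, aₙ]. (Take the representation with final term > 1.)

[14; 15, 3, 18]

11857 = 14*843 + 55
843 = 15*55 + 18
55 = 3*18 + 1
18 = 18*1 + 0  (stop)
So 11857/843 = [14; 15, 3, 18].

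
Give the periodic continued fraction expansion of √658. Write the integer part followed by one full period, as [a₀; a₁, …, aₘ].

[25; 1, 1, 1, 6, 1, 1, 1, 50]

a₀ = ⌊√658⌋ = 25.
With m₀=0, d₀=1 and mₖ₊₁ = dₖaₖ − mₖ, dₖ₊₁ = (n − mₖ₊₁²)/dₖ, aₖ₊₁ = ⌊(a₀+mₖ₊₁)/dₖ₊₁⌋:
  k=1: m=25, d=33, a=1
  k=2: m=8, d=18, a=1
  k=3: m=10, d=31, a=1
  k=4: m=21, d=7, a=6
  k=5: m=21, d=31, a=1
  k=6: m=10, d=18, a=1
  k=7: m=8, d=33, a=1
  k=8: m=25, d=1, a=50
d=1 and a=2a₀=50 at k=8, so the next step gives (m, d) = (25, 33) again — its k=1 value — and the period has length 8.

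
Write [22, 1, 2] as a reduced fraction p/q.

Fold from the inside: start with 2/1.
  1 + 1/2 = 3/2
  22 + 2/3 = 68/3

68/3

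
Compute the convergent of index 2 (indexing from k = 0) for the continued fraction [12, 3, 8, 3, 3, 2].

308/25

Using pₖ = aₖpₖ₋₁ + pₖ₋₂, qₖ = aₖqₖ₋₁ + qₖ₋₂ (with p₋₁=1, p₋₂=0, q₋₁=0, q₋₂=1):
  k=0: a=12, p=12, q=1
  k=1: a=3, p=37, q=3
  k=2: a=8, p=308, q=25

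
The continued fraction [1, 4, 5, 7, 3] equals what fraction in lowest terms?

Using pₖ = aₖpₖ₋₁ + pₖ₋₂ and qₖ = aₖqₖ₋₁ + qₖ₋₂:
  k=0: a=1, p=1, q=1
  k=1: a=4, p=5, q=4
  k=2: a=5, p=26, q=21
  k=3: a=7, p=187, q=151
  k=4: a=3, p=587, q=474

587/474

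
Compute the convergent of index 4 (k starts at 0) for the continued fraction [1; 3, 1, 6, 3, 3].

107/85

Using pₖ = aₖpₖ₋₁ + pₖ₋₂, qₖ = aₖqₖ₋₁ + qₖ₋₂ (with p₋₁=1, p₋₂=0, q₋₁=0, q₋₂=1):
  k=0: a=1, p=1, q=1
  k=1: a=3, p=4, q=3
  k=2: a=1, p=5, q=4
  k=3: a=6, p=34, q=27
  k=4: a=3, p=107, q=85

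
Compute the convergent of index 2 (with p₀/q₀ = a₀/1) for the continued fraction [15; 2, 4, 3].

Using pₖ = aₖpₖ₋₁ + pₖ₋₂, qₖ = aₖqₖ₋₁ + qₖ₋₂ (with p₋₁=1, p₋₂=0, q₋₁=0, q₋₂=1):
  k=0: a=15, p=15, q=1
  k=1: a=2, p=31, q=2
  k=2: a=4, p=139, q=9

139/9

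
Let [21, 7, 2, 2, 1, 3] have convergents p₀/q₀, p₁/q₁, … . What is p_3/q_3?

782/37

Using pₖ = aₖpₖ₋₁ + pₖ₋₂, qₖ = aₖqₖ₋₁ + qₖ₋₂ (with p₋₁=1, p₋₂=0, q₋₁=0, q₋₂=1):
  k=0: a=21, p=21, q=1
  k=1: a=7, p=148, q=7
  k=2: a=2, p=317, q=15
  k=3: a=2, p=782, q=37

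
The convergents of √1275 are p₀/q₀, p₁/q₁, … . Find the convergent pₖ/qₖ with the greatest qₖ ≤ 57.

√1275 = [35; 1, 2, 2, 2, 2, 2, 1, 70, …] (period length 8).
Convergents:
  p_0/q_0 = 35/1
  p_1/q_1 = 36/1
  p_2/q_2 = 107/3
  p_3/q_3 = 250/7
  p_4/q_4 = 607/17
  p_5/q_5 = 1464/41
  p_6/q_6 = 3535/99
q_5 = 41 ≤ 57 < 99 = q_6, so the answer is 1464/41.

1464/41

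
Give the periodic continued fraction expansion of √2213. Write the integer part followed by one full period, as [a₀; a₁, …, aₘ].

a₀ = ⌊√2213⌋ = 47.
With m₀=0, d₀=1 and mₖ₊₁ = dₖaₖ − mₖ, dₖ₊₁ = (n − mₖ₊₁²)/dₖ, aₖ₊₁ = ⌊(a₀+mₖ₊₁)/dₖ₊₁⌋:
  k=1: m=47, d=4, a=23
  k=2: m=45, d=47, a=1
  k=3: m=2, d=47, a=1
  k=4: m=45, d=4, a=23
  k=5: m=47, d=1, a=94
d=1 and a=2a₀=94 at k=5, so the next step gives (m, d) = (47, 4) again — its k=1 value — and the period has length 5.

[47; 23, 1, 1, 23, 94]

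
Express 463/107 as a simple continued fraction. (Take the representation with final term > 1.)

[4; 3, 17, 2]

463 = 4*107 + 35
107 = 3*35 + 2
35 = 17*2 + 1
2 = 2*1 + 0  (stop)
So 463/107 = [4; 3, 17, 2].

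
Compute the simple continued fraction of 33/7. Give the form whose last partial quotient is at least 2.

33 = 4*7 + 5
7 = 1*5 + 2
5 = 2*2 + 1
2 = 2*1 + 0  (stop)
So 33/7 = [4; 1, 2, 2].

[4; 1, 2, 2]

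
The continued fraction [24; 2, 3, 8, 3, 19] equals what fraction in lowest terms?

85435/3497

Using pₖ = aₖpₖ₋₁ + pₖ₋₂ and qₖ = aₖqₖ₋₁ + qₖ₋₂:
  k=0: a=24, p=24, q=1
  k=1: a=2, p=49, q=2
  k=2: a=3, p=171, q=7
  k=3: a=8, p=1417, q=58
  k=4: a=3, p=4422, q=181
  k=5: a=19, p=85435, q=3497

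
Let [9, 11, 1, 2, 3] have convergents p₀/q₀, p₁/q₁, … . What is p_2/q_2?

Using pₖ = aₖpₖ₋₁ + pₖ₋₂, qₖ = aₖqₖ₋₁ + qₖ₋₂ (with p₋₁=1, p₋₂=0, q₋₁=0, q₋₂=1):
  k=0: a=9, p=9, q=1
  k=1: a=11, p=100, q=11
  k=2: a=1, p=109, q=12

109/12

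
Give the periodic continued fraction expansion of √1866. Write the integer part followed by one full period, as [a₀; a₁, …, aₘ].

[43; 5, 14, 5, 86]

a₀ = ⌊√1866⌋ = 43.
With m₀=0, d₀=1 and mₖ₊₁ = dₖaₖ − mₖ, dₖ₊₁ = (n − mₖ₊₁²)/dₖ, aₖ₊₁ = ⌊(a₀+mₖ₊₁)/dₖ₊₁⌋:
  k=1: m=43, d=17, a=5
  k=2: m=42, d=6, a=14
  k=3: m=42, d=17, a=5
  k=4: m=43, d=1, a=86
d=1 and a=2a₀=86 at k=4, so the next step gives (m, d) = (43, 17) again — its k=1 value — and the period has length 4.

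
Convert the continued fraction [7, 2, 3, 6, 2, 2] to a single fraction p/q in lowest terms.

Fold from the inside: start with 2/1.
  2 + 1/2 = 5/2
  6 + 2/5 = 32/5
  3 + 5/32 = 101/32
  2 + 32/101 = 234/101
  7 + 101/234 = 1739/234

1739/234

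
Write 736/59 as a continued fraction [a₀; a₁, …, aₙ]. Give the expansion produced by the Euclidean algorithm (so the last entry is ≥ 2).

[12; 2, 9, 3]

736 = 12×59 + 28
59 = 2×28 + 3
28 = 9×3 + 1
3 = 3×1 + 0  (stop)
So 736/59 = [12; 2, 9, 3].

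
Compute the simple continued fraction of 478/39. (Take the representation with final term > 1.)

[12; 3, 1, 9]

478 = 12·39 + 10
39 = 3·10 + 9
10 = 1·9 + 1
9 = 9·1 + 0  (stop)
So 478/39 = [12; 3, 1, 9].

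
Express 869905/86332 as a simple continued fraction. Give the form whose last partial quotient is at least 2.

869905 = 10×86332 + 6585
86332 = 13×6585 + 727
6585 = 9×727 + 42
727 = 17×42 + 13
42 = 3×13 + 3
13 = 4×3 + 1
3 = 3×1 + 0  (stop)
So 869905/86332 = [10; 13, 9, 17, 3, 4, 3].

[10; 13, 9, 17, 3, 4, 3]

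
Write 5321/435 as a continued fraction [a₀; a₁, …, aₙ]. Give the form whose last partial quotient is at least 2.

5321 = 12·435 + 101
435 = 4·101 + 31
101 = 3·31 + 8
31 = 3·8 + 7
8 = 1·7 + 1
7 = 7·1 + 0  (stop)
So 5321/435 = [12; 4, 3, 3, 1, 7].

[12; 4, 3, 3, 1, 7]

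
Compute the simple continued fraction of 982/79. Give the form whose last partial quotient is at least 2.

982 = 12×79 + 34
79 = 2×34 + 11
34 = 3×11 + 1
11 = 11×1 + 0  (stop)
So 982/79 = [12; 2, 3, 11].

[12; 2, 3, 11]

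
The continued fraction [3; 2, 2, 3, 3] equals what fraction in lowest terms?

191/56

Fold from the inside: start with 3/1.
  3 + 1/3 = 10/3
  2 + 3/10 = 23/10
  2 + 10/23 = 56/23
  3 + 23/56 = 191/56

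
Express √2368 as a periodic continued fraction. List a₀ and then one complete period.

[48; 1, 1, 1, 23, 1, 1, 1, 96]

a₀ = ⌊√2368⌋ = 48.
With m₀=0, d₀=1 and mₖ₊₁ = dₖaₖ − mₖ, dₖ₊₁ = (n − mₖ₊₁²)/dₖ, aₖ₊₁ = ⌊(a₀+mₖ₊₁)/dₖ₊₁⌋:
  k=1: m=48, d=64, a=1
  k=2: m=16, d=33, a=1
  k=3: m=17, d=63, a=1
  k=4: m=46, d=4, a=23
  k=5: m=46, d=63, a=1
  k=6: m=17, d=33, a=1
  k=7: m=16, d=64, a=1
  k=8: m=48, d=1, a=96
d=1 and a=2a₀=96 at k=8, so the next step gives (m, d) = (48, 64) again — its k=1 value — and the period has length 8.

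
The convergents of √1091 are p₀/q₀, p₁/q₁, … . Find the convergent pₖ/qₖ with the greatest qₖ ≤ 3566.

√1091 = [33; 33, 66, …] (period length 2).
Convergents:
  p_0/q_0 = 33/1
  p_1/q_1 = 1090/33
  p_2/q_2 = 71973/2179
  p_3/q_3 = 2376199/71940
q_2 = 2179 ≤ 3566 < 71940 = q_3, so the answer is 71973/2179.

71973/2179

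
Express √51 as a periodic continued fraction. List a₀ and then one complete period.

a₀ = ⌊√51⌋ = 7.
With m₀=0, d₀=1 and mₖ₊₁ = dₖaₖ − mₖ, dₖ₊₁ = (n − mₖ₊₁²)/dₖ, aₖ₊₁ = ⌊(a₀+mₖ₊₁)/dₖ₊₁⌋:
  k=1: m=7, d=2, a=7
  k=2: m=7, d=1, a=14
d=1 and a=2a₀=14 at k=2, so the next step gives (m, d) = (7, 2) again — its k=1 value — and the period has length 2.

[7; 7, 14]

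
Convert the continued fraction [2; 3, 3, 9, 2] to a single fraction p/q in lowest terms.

451/196

Using pₖ = aₖpₖ₋₁ + pₖ₋₂ and qₖ = aₖqₖ₋₁ + qₖ₋₂:
  k=0: a=2, p=2, q=1
  k=1: a=3, p=7, q=3
  k=2: a=3, p=23, q=10
  k=3: a=9, p=214, q=93
  k=4: a=2, p=451, q=196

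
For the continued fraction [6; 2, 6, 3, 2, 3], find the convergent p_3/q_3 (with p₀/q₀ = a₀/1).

265/41

Using pₖ = aₖpₖ₋₁ + pₖ₋₂, qₖ = aₖqₖ₋₁ + qₖ₋₂ (with p₋₁=1, p₋₂=0, q₋₁=0, q₋₂=1):
  k=0: a=6, p=6, q=1
  k=1: a=2, p=13, q=2
  k=2: a=6, p=84, q=13
  k=3: a=3, p=265, q=41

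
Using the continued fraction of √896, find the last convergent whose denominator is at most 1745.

26910/899

√896 = [29; 1, 13, 1, 58, …] (period length 4).
Convergents:
  p_0/q_0 = 29/1
  p_1/q_1 = 30/1
  p_2/q_2 = 419/14
  p_3/q_3 = 449/15
  p_4/q_4 = 26461/884
  p_5/q_5 = 26910/899
  p_6/q_6 = 376291/12571
q_5 = 899 ≤ 1745 < 12571 = q_6, so the answer is 26910/899.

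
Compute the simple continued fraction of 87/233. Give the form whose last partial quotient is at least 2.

[0; 2, 1, 2, 9, 3]

87 = 0·233 + 87
233 = 2·87 + 59
87 = 1·59 + 28
59 = 2·28 + 3
28 = 9·3 + 1
3 = 3·1 + 0  (stop)
So 87/233 = [0; 2, 1, 2, 9, 3].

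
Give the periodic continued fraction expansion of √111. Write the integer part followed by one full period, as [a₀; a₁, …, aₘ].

a₀ = ⌊√111⌋ = 10.

[10; 1, 1, 6, 1, 1, 20]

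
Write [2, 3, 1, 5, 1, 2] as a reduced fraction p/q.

Fold from the inside: start with 2/1.
  1 + 1/2 = 3/2
  5 + 2/3 = 17/3
  1 + 3/17 = 20/17
  3 + 17/20 = 77/20
  2 + 20/77 = 174/77

174/77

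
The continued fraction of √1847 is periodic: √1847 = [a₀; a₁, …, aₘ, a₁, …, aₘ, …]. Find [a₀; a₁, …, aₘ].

[42; 1, 41, 1, 84]

a₀ = ⌊√1847⌋ = 42.
With m₀=0, d₀=1 and mₖ₊₁ = dₖaₖ − mₖ, dₖ₊₁ = (n − mₖ₊₁²)/dₖ, aₖ₊₁ = ⌊(a₀+mₖ₊₁)/dₖ₊₁⌋:
  k=1: m=42, d=83, a=1
  k=2: m=41, d=2, a=41
  k=3: m=41, d=83, a=1
  k=4: m=42, d=1, a=84
d=1 and a=2a₀=84 at k=4, so the next step gives (m, d) = (42, 83) again — its k=1 value — and the period has length 4.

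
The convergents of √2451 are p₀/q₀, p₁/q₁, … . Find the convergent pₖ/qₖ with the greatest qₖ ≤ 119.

3317/67

√2451 = [49; 1, 1, 32, 1, 1, 98, …] (period length 6).
Convergents:
  p_0/q_0 = 49/1
  p_1/q_1 = 50/1
  p_2/q_2 = 99/2
  p_3/q_3 = 3218/65
  p_4/q_4 = 3317/67
  p_5/q_5 = 6535/132
q_4 = 67 ≤ 119 < 132 = q_5, so the answer is 3317/67.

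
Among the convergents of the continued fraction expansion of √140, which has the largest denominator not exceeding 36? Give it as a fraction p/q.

√140 = [11; 1, 4, 1, 22, …] (period length 4).
Convergents:
  p_0/q_0 = 11/1
  p_1/q_1 = 12/1
  p_2/q_2 = 59/5
  p_3/q_3 = 71/6
  p_4/q_4 = 1621/137
q_3 = 6 ≤ 36 < 137 = q_4, so the answer is 71/6.

71/6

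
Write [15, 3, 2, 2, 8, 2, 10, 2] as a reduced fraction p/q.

Fold from the inside: start with 2/1.
  10 + 1/2 = 21/2
  2 + 2/21 = 44/21
  8 + 21/44 = 373/44
  2 + 44/373 = 790/373
  2 + 373/790 = 1953/790
  3 + 790/1953 = 6649/1953
  15 + 1953/6649 = 101688/6649

101688/6649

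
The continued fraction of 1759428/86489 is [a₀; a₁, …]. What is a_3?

11

1759428 = 20·86489 + 29648   →  a_0 = 20
86489 = 2·29648 + 27193   →  a_1 = 2
29648 = 1·27193 + 2455   →  a_2 = 1
27193 = 11·2455 + 188   →  a_3 = 11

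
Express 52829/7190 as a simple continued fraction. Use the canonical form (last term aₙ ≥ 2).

52829 = 7×7190 + 2499
7190 = 2×2499 + 2192
2499 = 1×2192 + 307
2192 = 7×307 + 43
307 = 7×43 + 6
43 = 7×6 + 1
6 = 6×1 + 0  (stop)
So 52829/7190 = [7; 2, 1, 7, 7, 7, 6].

[7; 2, 1, 7, 7, 7, 6]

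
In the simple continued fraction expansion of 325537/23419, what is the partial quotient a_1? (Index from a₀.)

325537 = 13·23419 + 21090   →  a_0 = 13
23419 = 1·21090 + 2329   →  a_1 = 1

1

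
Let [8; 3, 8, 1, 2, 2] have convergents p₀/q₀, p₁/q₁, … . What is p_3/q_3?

Using pₖ = aₖpₖ₋₁ + pₖ₋₂, qₖ = aₖqₖ₋₁ + qₖ₋₂ (with p₋₁=1, p₋₂=0, q₋₁=0, q₋₂=1):
  k=0: a=8, p=8, q=1
  k=1: a=3, p=25, q=3
  k=2: a=8, p=208, q=25
  k=3: a=1, p=233, q=28

233/28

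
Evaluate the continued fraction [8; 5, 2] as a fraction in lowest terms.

90/11

Fold from the inside: start with 2/1.
  5 + 1/2 = 11/2
  8 + 2/11 = 90/11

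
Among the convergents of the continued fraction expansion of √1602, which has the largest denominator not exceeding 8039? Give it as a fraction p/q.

128120/3201

√1602 = [40; 40, 80, …] (period length 2).
Convergents:
  p_0/q_0 = 40/1
  p_1/q_1 = 1601/40
  p_2/q_2 = 128120/3201
  p_3/q_3 = 5126401/128080
q_2 = 3201 ≤ 8039 < 128080 = q_3, so the answer is 128120/3201.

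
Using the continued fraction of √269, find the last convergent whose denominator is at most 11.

82/5

√269 = [16; 2, 2, 32, …] (period length 3).
Convergents:
  p_0/q_0 = 16/1
  p_1/q_1 = 33/2
  p_2/q_2 = 82/5
  p_3/q_3 = 2657/162
q_2 = 5 ≤ 11 < 162 = q_3, so the answer is 82/5.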